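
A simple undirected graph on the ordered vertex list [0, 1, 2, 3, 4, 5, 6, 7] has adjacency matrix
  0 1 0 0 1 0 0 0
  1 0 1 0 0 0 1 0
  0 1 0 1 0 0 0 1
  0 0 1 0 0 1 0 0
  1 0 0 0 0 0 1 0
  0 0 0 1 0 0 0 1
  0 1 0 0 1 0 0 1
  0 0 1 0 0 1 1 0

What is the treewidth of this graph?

2

A width-2 tree decomposition is:
Bags: B1 = {2, 3, 5}  B2 = {2, 5, 7}  B3 = {1, 2, 7}  B4 = {1, 6, 7}  B5 = {0, 1, 6}  B6 = {0, 4, 6}
Tree: B1–B2, B2–B3, B3–B4, B4–B5, B5–B6
Every bag has size at most 3, so the width is 3 − 1 = 2 and tw(G) ≤ 2. Since 3–5–7–2–3 is a cycle in G, G is not acyclic. Forests are exactly the graphs of treewidth ≤ 1, so tw(G) ≥ 2. Therefore the treewidth is 2.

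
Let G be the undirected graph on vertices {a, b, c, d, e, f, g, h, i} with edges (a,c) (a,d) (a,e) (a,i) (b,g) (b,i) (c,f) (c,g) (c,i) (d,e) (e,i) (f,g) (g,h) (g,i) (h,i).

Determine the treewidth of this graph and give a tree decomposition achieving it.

Treewidth 2.
One optimal decomposition is:
Bags: B1 = {a, c, i}  B2 = {c, g, i}  B3 = {c, f, g}  B4 = {b, g, i}  B5 = {a, e, i}  B6 = {g, h, i}  B7 = {a, d, e}
Tree: B1–B2, B2–B3, B2–B4, B1–B5, B2–B6, B5–B7

Every bag has size at most 3, so the width is 3 − 1 = 2 and tw(G) ≤ 2. For the lower bound, the 3 vertices {a, d, e} are pairwise adjacent, and any tree decomposition puts a clique entirely inside one bag — forcing width ≥ 2. Combining the bounds, tw(G) = 2.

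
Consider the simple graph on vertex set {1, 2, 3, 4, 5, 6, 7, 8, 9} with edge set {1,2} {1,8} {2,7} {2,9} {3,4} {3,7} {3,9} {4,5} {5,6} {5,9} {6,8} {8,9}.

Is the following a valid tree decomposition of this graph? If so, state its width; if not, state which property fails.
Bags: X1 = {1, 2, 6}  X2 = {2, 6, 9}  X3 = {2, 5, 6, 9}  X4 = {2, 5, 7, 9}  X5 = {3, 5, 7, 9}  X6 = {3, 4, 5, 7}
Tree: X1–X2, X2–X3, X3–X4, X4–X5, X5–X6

No — vertex 8 appears in no bag.

A tree decomposition must satisfy three properties: every vertex lies in some bag; for every edge, both endpoints lie together in some bag; and for every vertex, the bags containing it form a connected subtree. Here vertex 8 appears in no bag, so the decomposition is invalid.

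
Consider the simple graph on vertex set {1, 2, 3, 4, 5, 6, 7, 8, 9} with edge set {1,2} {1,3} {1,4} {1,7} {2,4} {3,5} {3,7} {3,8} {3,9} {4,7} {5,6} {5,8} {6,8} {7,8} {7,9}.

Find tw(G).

2

A width-2 tree decomposition is:
Bags: B1 = {1, 3, 7}  B2 = {1, 4, 7}  B3 = {3, 7, 8}  B4 = {3, 5, 8}  B5 = {1, 2, 4}  B6 = {5, 6, 8}  B7 = {3, 7, 9}
Tree: B1–B2, B1–B3, B3–B4, B2–B5, B4–B6, B1–B7
Each bag holds 3 vertices, so the decomposition has width 2, which upper-bounds the treewidth. On the other hand G contains the 3-clique {1, 2, 4}. A clique must lie in a single bag of any decomposition, so no decomposition can have width below 2. Hence tw(G) = 2 exactly.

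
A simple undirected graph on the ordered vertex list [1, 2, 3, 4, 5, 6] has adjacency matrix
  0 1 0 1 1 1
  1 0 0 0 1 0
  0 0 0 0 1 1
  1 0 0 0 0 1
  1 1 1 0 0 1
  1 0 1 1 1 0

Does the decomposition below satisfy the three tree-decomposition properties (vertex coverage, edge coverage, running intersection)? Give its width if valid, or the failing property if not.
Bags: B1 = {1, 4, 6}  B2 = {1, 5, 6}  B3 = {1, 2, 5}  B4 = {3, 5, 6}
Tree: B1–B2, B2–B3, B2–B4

Yes; width 2.

Vertex coverage: the bags together contain {1, 2, 3, 4, 5, 6}, the full vertex set. Edge coverage: each edge of G has both endpoints in at least one bag. Running intersection: for every vertex, the bags containing it form a connected subtree. All three properties hold, so this is a valid tree decomposition of width max|bag| − 1 = 2, and hence tw(G) ≤ 2.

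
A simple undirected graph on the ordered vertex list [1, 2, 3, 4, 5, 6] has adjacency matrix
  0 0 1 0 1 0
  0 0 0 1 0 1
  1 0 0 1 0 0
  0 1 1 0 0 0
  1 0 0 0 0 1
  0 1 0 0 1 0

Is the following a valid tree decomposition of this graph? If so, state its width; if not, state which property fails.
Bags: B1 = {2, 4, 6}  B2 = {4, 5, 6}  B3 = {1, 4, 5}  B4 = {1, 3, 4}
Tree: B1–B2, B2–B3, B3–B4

Vertex coverage: the bags together contain {1, 2, 3, 4, 5, 6}, the full vertex set. Edge coverage: each edge of G has both endpoints in at least one bag. Running intersection: for every vertex, the bags containing it form a connected subtree. All three properties hold, so this is a valid tree decomposition of width max|bag| − 1 = 2, and hence tw(G) ≤ 2.

Yes; width 2.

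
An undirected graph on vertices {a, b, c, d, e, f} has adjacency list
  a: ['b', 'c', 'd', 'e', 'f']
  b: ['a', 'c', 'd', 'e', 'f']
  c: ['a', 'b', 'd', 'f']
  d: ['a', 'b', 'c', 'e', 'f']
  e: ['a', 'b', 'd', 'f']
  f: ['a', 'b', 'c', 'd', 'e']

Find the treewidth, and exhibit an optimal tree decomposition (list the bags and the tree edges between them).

Treewidth 4.
One optimal decomposition is:
Bags: B1 = {a, b, d, e, f}  B2 = {a, b, c, d, f}
Tree: B1–B2

Every bag has size at most 5, so the width is 5 − 1 = 4 and tw(G) ≤ 4. On the other hand G contains the 5-clique {a, b, d, e, f}. A clique must lie in a single bag of any decomposition, so no decomposition can have width below 4. The upper and lower bounds meet at 4, so that is the treewidth.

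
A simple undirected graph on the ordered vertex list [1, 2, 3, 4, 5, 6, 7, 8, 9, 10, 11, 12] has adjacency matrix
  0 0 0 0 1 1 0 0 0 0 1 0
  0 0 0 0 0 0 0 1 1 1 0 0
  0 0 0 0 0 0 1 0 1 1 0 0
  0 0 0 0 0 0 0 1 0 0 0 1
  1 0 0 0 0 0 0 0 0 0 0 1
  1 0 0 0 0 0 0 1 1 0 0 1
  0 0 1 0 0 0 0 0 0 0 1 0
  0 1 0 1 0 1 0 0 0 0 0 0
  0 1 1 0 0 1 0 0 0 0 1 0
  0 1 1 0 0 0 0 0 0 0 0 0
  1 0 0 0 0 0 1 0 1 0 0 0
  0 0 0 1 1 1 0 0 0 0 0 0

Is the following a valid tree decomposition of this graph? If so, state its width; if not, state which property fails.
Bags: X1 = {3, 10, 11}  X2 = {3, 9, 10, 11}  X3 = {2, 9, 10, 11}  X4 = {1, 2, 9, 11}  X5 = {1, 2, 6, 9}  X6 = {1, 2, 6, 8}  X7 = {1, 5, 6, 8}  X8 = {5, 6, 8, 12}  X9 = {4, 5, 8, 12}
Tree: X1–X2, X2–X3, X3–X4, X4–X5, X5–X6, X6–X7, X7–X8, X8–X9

A tree decomposition must satisfy three properties: every vertex lies in some bag; for every edge, both endpoints lie together in some bag; and for every vertex, the bags containing it form a connected subtree. Here vertex 7 appears in no bag, so the decomposition is invalid.

No — vertex 7 appears in no bag.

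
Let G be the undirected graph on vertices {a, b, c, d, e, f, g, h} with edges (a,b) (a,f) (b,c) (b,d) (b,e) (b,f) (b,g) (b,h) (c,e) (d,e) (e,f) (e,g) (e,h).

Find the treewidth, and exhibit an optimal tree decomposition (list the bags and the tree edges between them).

Every bag has size at most 3, so the width is 3 − 1 = 2 and tw(G) ≤ 2. Conversely, {b, d, e} is a clique of size 3, and the vertices of any clique must share a bag in every tree decomposition; so some bag has ≥ 3 vertices and tw(G) ≥ 2. Therefore the treewidth is 2.

Treewidth 2.
One optimal decomposition is:
Bags: B1 = {b, e, h}  B2 = {b, e, g}  B3 = {b, e, f}  B4 = {a, b, f}  B5 = {b, d, e}  B6 = {b, c, e}
Tree: B1–B2, B1–B3, B3–B4, B3–B5, B3–B6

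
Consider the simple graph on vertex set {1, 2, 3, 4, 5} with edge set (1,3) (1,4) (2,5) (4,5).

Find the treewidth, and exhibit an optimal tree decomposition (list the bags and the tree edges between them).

Treewidth 1.
One such decomposition:
Bags: B1 = {1, 3}  B2 = {1, 4}  B3 = {4, 5}  B4 = {2, 5}
Tree: B1–B2, B2–B3, B3–B4

The largest bag has 2 vertices, giving width 1; this decomposition certifies tw(G) ≤ 1. Any graph with an edge has treewidth ≥ 1, and G has the edge 3–1. Therefore the treewidth is 1.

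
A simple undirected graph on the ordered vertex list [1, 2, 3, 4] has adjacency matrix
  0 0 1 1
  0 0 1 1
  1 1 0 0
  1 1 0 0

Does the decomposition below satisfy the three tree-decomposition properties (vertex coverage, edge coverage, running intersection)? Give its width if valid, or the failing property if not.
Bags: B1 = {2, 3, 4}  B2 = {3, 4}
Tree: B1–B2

No — vertex 1 appears in no bag.

A tree decomposition must satisfy three properties: every vertex lies in some bag; for every edge, both endpoints lie together in some bag; and for every vertex, the bags containing it form a connected subtree. Here vertex 1 appears in no bag, so the decomposition is invalid.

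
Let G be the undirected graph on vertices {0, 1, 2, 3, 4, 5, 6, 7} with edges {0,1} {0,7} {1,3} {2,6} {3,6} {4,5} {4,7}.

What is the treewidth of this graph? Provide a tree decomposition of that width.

Treewidth 1.
Bags: B1 = {4, 5}  B2 = {4, 7}  B3 = {0, 7}  B4 = {0, 1}  B5 = {1, 3}  B6 = {3, 6}  B7 = {2, 6}
Tree: B1–B2, B2–B3, B3–B4, B4–B5, B5–B6, B6–B7

The largest bag has 2 vertices, giving width 1; this decomposition certifies tw(G) ≤ 1. G has an edge, so its treewidth is at least 1. The upper and lower bounds meet at 1, so that is the treewidth.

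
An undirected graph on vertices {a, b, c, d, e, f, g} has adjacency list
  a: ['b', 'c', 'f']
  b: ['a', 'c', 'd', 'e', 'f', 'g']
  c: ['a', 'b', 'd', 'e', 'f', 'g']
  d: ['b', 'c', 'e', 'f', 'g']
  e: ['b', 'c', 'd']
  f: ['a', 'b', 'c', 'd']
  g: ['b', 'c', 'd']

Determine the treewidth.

A width-3 tree decomposition is:
Bags: B1 = {b, c, d, e}  B2 = {b, c, d, f}  B3 = {b, c, d, g}  B4 = {a, b, c, f}
Tree: B1–B2, B2–B3, B2–B4
Each bag holds 4 vertices, so the decomposition has width 3, which upper-bounds the treewidth. Conversely, {b, c, d, g} is a clique of size 4, and the vertices of any clique must share a bag in every tree decomposition; so some bag has ≥ 4 vertices and tw(G) ≥ 3. Hence tw(G) = 3 exactly.

3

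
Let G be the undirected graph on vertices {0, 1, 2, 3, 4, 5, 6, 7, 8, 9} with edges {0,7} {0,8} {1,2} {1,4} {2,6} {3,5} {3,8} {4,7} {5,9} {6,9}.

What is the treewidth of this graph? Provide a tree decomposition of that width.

Each bag holds 3 vertices, so the decomposition has width 2, which upper-bounds the treewidth. The edges 9–6–2–1–4–7–0–8–3–5–9 form a cycle, so G is not a tree and its treewidth is at least 2. Therefore the treewidth is 2.

Treewidth 2.
Bags: B1 = {2, 6, 9}  B2 = {1, 2, 9}  B3 = {1, 4, 9}  B4 = {4, 7, 9}  B5 = {0, 7, 9}  B6 = {0, 8, 9}  B7 = {3, 8, 9}  B8 = {3, 5, 9}
Tree: B1–B2, B2–B3, B3–B4, B4–B5, B5–B6, B6–B7, B7–B8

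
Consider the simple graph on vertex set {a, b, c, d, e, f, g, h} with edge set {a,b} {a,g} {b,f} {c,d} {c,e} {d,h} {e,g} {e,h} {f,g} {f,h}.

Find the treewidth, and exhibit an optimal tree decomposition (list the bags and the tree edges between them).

Treewidth 2.
One such decomposition:
Bags: B1 = {c, d, h}  B2 = {c, e, h}  B3 = {e, f, h}  B4 = {e, f, g}  B5 = {b, f, g}  B6 = {a, b, g}
Tree: B1–B2, B2–B3, B3–B4, B4–B5, B5–B6

Every bag has size at most 3, so the width is 3 − 1 = 2 and tw(G) ≤ 2. Since d–c–e–h–d is a cycle in G, G is not acyclic. Forests are exactly the graphs of treewidth ≤ 1, so tw(G) ≥ 2. Combining the bounds, tw(G) = 2.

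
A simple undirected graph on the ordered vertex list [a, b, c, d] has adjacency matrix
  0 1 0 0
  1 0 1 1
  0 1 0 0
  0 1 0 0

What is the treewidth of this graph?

1

A width-1 tree decomposition is:
Bags: B1 = {a, b}  B2 = {b, c}  B3 = {b, d}
Tree: B1–B2, B1–B3
Every bag has size at most 2, so the width is 2 − 1 = 1 and tw(G) ≤ 1. Since G has at least one edge (e.g. a–b), it is not an edgeless graph, so tw(G) ≥ 1. The upper and lower bounds meet at 1, so that is the treewidth.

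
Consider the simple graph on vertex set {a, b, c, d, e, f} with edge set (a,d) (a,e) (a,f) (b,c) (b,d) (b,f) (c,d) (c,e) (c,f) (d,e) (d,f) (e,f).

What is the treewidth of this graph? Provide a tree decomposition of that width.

Treewidth 3.
Bags: B1 = {b, c, d, f}  B2 = {c, d, e, f}  B3 = {a, d, e, f}
Tree: B1–B2, B2–B3

The largest bag has 4 vertices, giving width 3; this decomposition certifies tw(G) ≤ 3. Conversely, {c, d, e, f} is a clique of size 4, and the vertices of any clique must share a bag in every tree decomposition; so some bag has ≥ 4 vertices and tw(G) ≥ 3. Therefore the treewidth is 3.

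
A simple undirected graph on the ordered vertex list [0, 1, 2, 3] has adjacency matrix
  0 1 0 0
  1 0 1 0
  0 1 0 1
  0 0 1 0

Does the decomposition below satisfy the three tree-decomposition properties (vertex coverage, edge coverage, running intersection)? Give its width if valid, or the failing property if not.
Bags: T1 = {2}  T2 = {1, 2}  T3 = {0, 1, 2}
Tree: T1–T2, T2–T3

A tree decomposition must satisfy three properties: every vertex lies in some bag; for every edge, both endpoints lie together in some bag; and for every vertex, the bags containing it form a connected subtree. Here vertex 3 appears in no bag, so the decomposition is invalid.

No — vertex 3 appears in no bag.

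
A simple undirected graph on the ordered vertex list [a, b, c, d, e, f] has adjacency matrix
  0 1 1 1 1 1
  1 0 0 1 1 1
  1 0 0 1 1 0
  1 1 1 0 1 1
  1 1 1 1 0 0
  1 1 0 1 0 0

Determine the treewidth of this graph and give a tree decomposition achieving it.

Each bag holds 4 vertices, so the decomposition has width 3, which upper-bounds the treewidth. On the other hand G contains the 4-clique {a, c, d, e}. A clique must lie in a single bag of any decomposition, so no decomposition can have width below 3. Therefore the treewidth is 3.

Treewidth 3.
Bags: B1 = {a, c, d, e}  B2 = {a, b, d, e}  B3 = {a, b, d, f}
Tree: B1–B2, B2–B3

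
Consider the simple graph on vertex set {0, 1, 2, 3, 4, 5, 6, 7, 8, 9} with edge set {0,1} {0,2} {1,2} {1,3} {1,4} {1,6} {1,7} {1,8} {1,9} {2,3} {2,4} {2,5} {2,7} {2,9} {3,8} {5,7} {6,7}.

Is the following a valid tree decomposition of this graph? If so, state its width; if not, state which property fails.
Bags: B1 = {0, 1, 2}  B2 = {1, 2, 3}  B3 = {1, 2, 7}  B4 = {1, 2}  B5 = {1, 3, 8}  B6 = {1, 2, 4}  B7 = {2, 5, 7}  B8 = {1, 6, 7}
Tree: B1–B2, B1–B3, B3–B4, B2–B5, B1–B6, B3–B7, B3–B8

No — vertex 9 appears in no bag.

A tree decomposition must satisfy three properties: every vertex lies in some bag; for every edge, both endpoints lie together in some bag; and for every vertex, the bags containing it form a connected subtree. Here vertex 9 appears in no bag, so the decomposition is invalid.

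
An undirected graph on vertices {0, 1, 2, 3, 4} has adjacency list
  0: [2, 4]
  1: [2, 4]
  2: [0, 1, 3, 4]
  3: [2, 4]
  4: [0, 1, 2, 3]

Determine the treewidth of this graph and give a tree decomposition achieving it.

Treewidth 2.
One such decomposition:
Bags: B1 = {1, 2, 4}  B2 = {2, 3, 4}  B3 = {0, 2, 4}
Tree: B1–B2, B2–B3

Every bag has size at most 3, so the width is 3 − 1 = 2 and tw(G) ≤ 2. On the other hand G contains the 3-clique {0, 2, 4}. A clique must lie in a single bag of any decomposition, so no decomposition can have width below 2. Hence tw(G) = 2 exactly.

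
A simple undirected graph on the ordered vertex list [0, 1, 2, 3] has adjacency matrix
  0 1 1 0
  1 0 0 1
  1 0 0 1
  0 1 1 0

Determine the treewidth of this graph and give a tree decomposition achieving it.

Each bag holds 3 vertices, so the decomposition has width 2, which upper-bounds the treewidth. Since 3–1–0–2–3 is a cycle in G, G is not acyclic. Forests are exactly the graphs of treewidth ≤ 1, so tw(G) ≥ 2. Therefore the treewidth is 2.

Treewidth 2.
One such decomposition:
Bags: B1 = {0, 1, 3}  B2 = {0, 2, 3}
Tree: B1–B2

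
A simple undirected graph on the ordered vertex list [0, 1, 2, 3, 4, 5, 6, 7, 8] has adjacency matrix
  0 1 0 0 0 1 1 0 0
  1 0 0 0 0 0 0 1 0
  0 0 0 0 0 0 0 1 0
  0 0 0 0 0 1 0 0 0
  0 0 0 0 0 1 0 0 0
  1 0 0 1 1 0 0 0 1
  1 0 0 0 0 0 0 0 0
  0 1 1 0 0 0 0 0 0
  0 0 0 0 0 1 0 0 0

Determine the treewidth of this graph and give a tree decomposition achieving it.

Treewidth 1.
Bags: B1 = {0, 1}  B2 = {0, 5}  B3 = {0, 6}  B4 = {5, 8}  B5 = {1, 7}  B6 = {2, 7}  B7 = {3, 5}  B8 = {4, 5}
Tree: B1–B2, B2–B3, B2–B4, B1–B5, B5–B6, B2–B7, B7–B8

The largest bag has 2 vertices, giving width 1; this decomposition certifies tw(G) ≤ 1. Any graph with an edge has treewidth ≥ 1, and G has the edge 0–1. Hence tw(G) = 1 exactly.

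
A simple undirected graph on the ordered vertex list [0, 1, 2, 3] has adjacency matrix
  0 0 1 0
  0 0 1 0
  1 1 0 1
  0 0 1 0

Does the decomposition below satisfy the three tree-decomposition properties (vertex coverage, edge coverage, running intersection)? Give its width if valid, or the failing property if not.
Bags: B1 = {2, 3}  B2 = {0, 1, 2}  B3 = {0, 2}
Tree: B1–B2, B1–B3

No — bags containing vertex 0 are not connected in the tree.

A tree decomposition must satisfy three properties: every vertex lies in some bag; for every edge, both endpoints lie together in some bag; and for every vertex, the bags containing it form a connected subtree. Here bags containing vertex 0 are not connected in the tree, so the decomposition is invalid.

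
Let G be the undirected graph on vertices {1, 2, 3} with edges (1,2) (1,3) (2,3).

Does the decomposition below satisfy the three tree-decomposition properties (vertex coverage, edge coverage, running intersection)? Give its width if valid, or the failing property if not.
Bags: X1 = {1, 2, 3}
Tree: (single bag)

Every vertex of G appears in some bag (union = {1, 2, 3}); every edge is covered by a bag; and for each vertex v the set of bags containing v is connected in the bag tree. The decomposition is therefore valid. The largest bag has 3 vertices, so the width is 2.

Yes; width 2.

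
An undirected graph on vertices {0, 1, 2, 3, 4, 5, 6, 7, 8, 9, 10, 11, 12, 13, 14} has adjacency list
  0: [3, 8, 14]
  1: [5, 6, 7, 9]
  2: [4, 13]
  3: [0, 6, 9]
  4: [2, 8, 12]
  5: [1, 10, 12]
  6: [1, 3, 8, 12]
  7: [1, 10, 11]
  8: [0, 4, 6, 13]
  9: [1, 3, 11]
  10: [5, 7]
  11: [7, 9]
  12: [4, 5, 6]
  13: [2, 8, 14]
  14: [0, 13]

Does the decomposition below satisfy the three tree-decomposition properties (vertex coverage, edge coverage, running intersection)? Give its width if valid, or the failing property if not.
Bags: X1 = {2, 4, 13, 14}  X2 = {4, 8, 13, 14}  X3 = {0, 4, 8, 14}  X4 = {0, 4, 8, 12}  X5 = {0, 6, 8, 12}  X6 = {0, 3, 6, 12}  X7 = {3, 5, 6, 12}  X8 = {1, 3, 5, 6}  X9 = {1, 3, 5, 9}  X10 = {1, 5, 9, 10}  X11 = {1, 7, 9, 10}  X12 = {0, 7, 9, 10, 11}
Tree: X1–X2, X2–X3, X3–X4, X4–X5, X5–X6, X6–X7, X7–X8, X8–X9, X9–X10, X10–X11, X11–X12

A tree decomposition must satisfy three properties: every vertex lies in some bag; for every edge, both endpoints lie together in some bag; and for every vertex, the bags containing it form a connected subtree. Here bags containing vertex 0 are not connected in the tree, so the decomposition is invalid.

No — bags containing vertex 0 are not connected in the tree.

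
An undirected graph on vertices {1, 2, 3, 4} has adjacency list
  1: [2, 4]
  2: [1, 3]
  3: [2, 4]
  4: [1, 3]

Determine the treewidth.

2

A width-2 tree decomposition is:
Bags: B1 = {2, 3, 4}  B2 = {1, 2, 4}
Tree: B1–B2
Each bag holds 3 vertices, so the decomposition has width 2, which upper-bounds the treewidth. The edges 4–3–2–1–4 form a cycle, so G is not a tree and its treewidth is at least 2. Combining the bounds, tw(G) = 2.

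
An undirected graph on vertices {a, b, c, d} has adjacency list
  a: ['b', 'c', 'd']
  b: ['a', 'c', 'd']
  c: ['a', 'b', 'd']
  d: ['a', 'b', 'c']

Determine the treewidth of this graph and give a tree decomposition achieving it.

Treewidth 3.
One optimal decomposition is:
Bags: B1 = {a, b, c, d}
Tree: (single bag)

With just one bag of size 4, the width is 4 − 1 = 3, so tw(G) ≤ 3. Conversely, {a, b, c, d} is a clique of size 4, and the vertices of any clique must share a bag in every tree decomposition; so some bag has ≥ 4 vertices and tw(G) ≥ 3. Hence tw(G) = 3 exactly.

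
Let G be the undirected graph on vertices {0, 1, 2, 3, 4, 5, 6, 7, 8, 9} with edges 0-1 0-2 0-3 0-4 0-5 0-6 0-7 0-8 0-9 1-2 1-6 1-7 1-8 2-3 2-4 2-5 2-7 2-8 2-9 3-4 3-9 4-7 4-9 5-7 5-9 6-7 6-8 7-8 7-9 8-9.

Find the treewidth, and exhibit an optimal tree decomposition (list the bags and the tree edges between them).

The largest bag has 5 vertices, giving width 4; this decomposition certifies tw(G) ≤ 4. Conversely, {0, 2, 3, 4, 9} is a clique of size 5, and the vertices of any clique must share a bag in every tree decomposition; so some bag has ≥ 5 vertices and tw(G) ≥ 4. Therefore the treewidth is 4.

Treewidth 4.
Bags: B1 = {0, 2, 4, 7, 9}  B2 = {0, 2, 3, 4, 9}  B3 = {0, 2, 7, 8, 9}  B4 = {0, 1, 2, 7, 8}  B5 = {0, 2, 5, 7, 9}  B6 = {0, 1, 6, 7, 8}
Tree: B1–B2, B1–B3, B3–B4, B1–B5, B4–B6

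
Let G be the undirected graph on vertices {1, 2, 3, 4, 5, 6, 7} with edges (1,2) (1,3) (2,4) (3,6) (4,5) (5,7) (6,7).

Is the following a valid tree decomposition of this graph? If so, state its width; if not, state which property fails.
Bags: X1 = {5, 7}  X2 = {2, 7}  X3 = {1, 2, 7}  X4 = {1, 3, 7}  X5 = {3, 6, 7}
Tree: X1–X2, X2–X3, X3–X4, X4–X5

No — vertex 4 appears in no bag.

A tree decomposition must satisfy three properties: every vertex lies in some bag; for every edge, both endpoints lie together in some bag; and for every vertex, the bags containing it form a connected subtree. Here vertex 4 appears in no bag, so the decomposition is invalid.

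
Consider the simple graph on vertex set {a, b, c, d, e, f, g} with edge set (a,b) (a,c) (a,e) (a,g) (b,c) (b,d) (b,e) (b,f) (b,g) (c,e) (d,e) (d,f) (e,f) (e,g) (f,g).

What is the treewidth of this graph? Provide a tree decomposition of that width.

Each bag holds 4 vertices, so the decomposition has width 3, which upper-bounds the treewidth. Conversely, {a, b, e, g} is a clique of size 4, and the vertices of any clique must share a bag in every tree decomposition; so some bag has ≥ 4 vertices and tw(G) ≥ 3. The upper and lower bounds meet at 3, so that is the treewidth.

Treewidth 3.
One optimal decomposition is:
Bags: B1 = {a, b, e, g}  B2 = {b, e, f, g}  B3 = {b, d, e, f}  B4 = {a, b, c, e}
Tree: B1–B2, B2–B3, B1–B4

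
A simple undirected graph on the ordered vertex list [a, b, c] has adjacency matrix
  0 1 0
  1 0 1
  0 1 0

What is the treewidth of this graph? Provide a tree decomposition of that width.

The largest bag has 2 vertices, giving width 1; this decomposition certifies tw(G) ≤ 1. Any graph with an edge has treewidth ≥ 1, and G has the edge a–b. Therefore the treewidth is 1.

Treewidth 1.
Bags: B1 = {a, b}  B2 = {b, c}
Tree: B1–B2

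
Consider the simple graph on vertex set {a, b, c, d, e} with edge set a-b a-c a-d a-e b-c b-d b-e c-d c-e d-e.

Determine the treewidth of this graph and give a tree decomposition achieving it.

A single bag containing all 5 vertices is trivially a valid decomposition of width 4. For the lower bound, the 5 vertices {a, b, c, d, e} are pairwise adjacent, and any tree decomposition puts a clique entirely inside one bag — forcing width ≥ 4. Hence tw(G) = 4 exactly.

Treewidth 4.
One optimal decomposition is:
Bags: B1 = {a, b, c, d, e}
Tree: (single bag)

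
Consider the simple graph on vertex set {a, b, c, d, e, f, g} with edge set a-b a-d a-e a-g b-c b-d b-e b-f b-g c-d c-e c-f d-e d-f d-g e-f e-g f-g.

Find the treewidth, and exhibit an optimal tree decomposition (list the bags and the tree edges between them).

Treewidth 4.
Bags: B1 = {a, b, d, e, g}  B2 = {b, d, e, f, g}  B3 = {b, c, d, e, f}
Tree: B1–B2, B2–B3

Every bag has size at most 5, so the width is 5 − 1 = 4 and tw(G) ≤ 4. For the lower bound, the 5 vertices {b, d, e, f, g} are pairwise adjacent, and any tree decomposition puts a clique entirely inside one bag — forcing width ≥ 4. Hence tw(G) = 4 exactly.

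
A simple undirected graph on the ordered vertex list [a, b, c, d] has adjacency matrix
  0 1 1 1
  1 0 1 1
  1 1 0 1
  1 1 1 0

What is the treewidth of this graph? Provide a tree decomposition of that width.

A single bag containing all 4 vertices is trivially a valid decomposition of width 3. On the other hand G contains the 4-clique {a, b, c, d}. A clique must lie in a single bag of any decomposition, so no decomposition can have width below 3. The upper and lower bounds meet at 3, so that is the treewidth.

Treewidth 3.
One optimal decomposition is:
Bags: B1 = {a, b, c, d}
Tree: (single bag)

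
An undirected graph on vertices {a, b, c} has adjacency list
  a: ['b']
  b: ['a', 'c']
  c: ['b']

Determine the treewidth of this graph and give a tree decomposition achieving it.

Treewidth 1.
One optimal decomposition is:
Bags: B1 = {b, c}  B2 = {a, b}
Tree: B1–B2

Every bag has size at most 2, so the width is 2 − 1 = 1 and tw(G) ≤ 1. G has an edge, so its treewidth is at least 1. The upper and lower bounds meet at 1, so that is the treewidth.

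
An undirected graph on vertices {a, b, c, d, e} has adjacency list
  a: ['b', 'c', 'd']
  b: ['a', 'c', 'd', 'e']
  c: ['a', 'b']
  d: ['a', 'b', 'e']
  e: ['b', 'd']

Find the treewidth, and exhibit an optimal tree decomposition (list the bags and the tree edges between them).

Treewidth 2.
One optimal decomposition is:
Bags: B1 = {a, b, d}  B2 = {b, d, e}  B3 = {a, b, c}
Tree: B1–B2, B1–B3

Every bag has size at most 3, so the width is 3 − 1 = 2 and tw(G) ≤ 2. Conversely, {b, d, e} is a clique of size 3, and the vertices of any clique must share a bag in every tree decomposition; so some bag has ≥ 3 vertices and tw(G) ≥ 2. Hence tw(G) = 2 exactly.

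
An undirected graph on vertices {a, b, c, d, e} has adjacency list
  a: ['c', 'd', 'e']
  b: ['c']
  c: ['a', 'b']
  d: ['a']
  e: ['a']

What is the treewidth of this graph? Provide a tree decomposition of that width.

Each bag holds 2 vertices, so the decomposition has width 1, which upper-bounds the treewidth. Since G has at least one edge (e.g. a–c), it is not an edgeless graph, so tw(G) ≥ 1. Combining the bounds, tw(G) = 1.

Treewidth 1.
One optimal decomposition is:
Bags: B1 = {a, c}  B2 = {a, d}  B3 = {b, c}  B4 = {a, e}
Tree: B1–B2, B1–B3, B1–B4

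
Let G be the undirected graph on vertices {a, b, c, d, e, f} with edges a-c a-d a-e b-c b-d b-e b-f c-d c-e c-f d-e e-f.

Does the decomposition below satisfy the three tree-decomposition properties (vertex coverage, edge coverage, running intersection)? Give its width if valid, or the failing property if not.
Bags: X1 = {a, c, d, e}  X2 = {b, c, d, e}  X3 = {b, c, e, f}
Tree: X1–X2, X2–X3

Vertex coverage: the bags together contain {a, b, c, d, e, f}, the full vertex set. Edge coverage: each edge of G has both endpoints in at least one bag. Running intersection: for every vertex, the bags containing it form a connected subtree. All three properties hold, so this is a valid tree decomposition of width max|bag| − 1 = 3, and hence tw(G) ≤ 3.

Yes; width 3.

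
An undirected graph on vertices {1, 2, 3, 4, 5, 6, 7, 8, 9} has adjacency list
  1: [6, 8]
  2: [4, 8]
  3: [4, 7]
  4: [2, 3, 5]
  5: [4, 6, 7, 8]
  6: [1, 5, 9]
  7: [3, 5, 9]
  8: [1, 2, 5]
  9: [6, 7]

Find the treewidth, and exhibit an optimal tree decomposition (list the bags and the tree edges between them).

Treewidth 3.
One such decomposition:
Bags: B1 = {1, 6, 7, 9}  B2 = {1, 5, 6, 7}  B3 = {1, 5, 7, 8}  B4 = {3, 5, 7, 8}  B5 = {3, 4, 5, 8}  B6 = {2, 3, 4, 8}
Tree: B1–B2, B2–B3, B3–B4, B4–B5, B5–B6

Each bag holds 4 vertices, so the decomposition has width 3, which upper-bounds the treewidth. For the lower bound: the 4 vertex sets {1,6,9}, {7}, {5}, {2,3,4,8} are disjoint, each induces a connected subgraph, and every pair is joined by at least one edge of G. Contracting each set to a single vertex therefore yields K_{4} as a minor, and since treewidth is minor-monotone, tw(G) ≥ tw(K_{4}) = 3. The upper and lower bounds meet at 3, so that is the treewidth.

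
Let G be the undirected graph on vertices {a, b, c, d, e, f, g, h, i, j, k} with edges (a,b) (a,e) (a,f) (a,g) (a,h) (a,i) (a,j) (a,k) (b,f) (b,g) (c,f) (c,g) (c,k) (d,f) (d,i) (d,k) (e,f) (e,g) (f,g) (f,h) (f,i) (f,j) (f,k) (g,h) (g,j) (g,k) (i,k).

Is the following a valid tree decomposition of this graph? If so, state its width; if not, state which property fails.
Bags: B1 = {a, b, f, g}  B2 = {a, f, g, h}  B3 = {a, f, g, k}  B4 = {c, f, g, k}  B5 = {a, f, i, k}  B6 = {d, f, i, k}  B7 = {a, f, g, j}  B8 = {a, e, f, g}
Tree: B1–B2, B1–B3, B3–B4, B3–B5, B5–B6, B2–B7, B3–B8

Yes; width 3.

Checking the three conditions: (i) the bags cover all of {a, b, c, d, e, f, g, h, i, j, k}; (ii) for each edge, some bag contains both endpoints; (iii) the bags containing any fixed vertex form a subtree. All hold, so the decomposition is valid with width 4 − 1 = 3.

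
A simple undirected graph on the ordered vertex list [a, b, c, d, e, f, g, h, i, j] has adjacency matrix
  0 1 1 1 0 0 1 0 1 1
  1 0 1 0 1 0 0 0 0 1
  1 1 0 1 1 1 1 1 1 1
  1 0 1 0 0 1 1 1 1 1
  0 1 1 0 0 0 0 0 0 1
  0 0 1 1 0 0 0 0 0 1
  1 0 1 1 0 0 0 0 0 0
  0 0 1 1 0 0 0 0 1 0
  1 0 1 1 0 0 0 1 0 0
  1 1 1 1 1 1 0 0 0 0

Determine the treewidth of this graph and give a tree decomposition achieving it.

Each bag holds 4 vertices, so the decomposition has width 3, which upper-bounds the treewidth. On the other hand G contains the 4-clique {a, c, d, g}. A clique must lie in a single bag of any decomposition, so no decomposition can have width below 3. Therefore the treewidth is 3.

Treewidth 3.
One optimal decomposition is:
Bags: B1 = {a, c, d, j}  B2 = {a, c, d, i}  B3 = {a, c, d, g}  B4 = {c, d, h, i}  B5 = {a, b, c, j}  B6 = {c, d, f, j}  B7 = {b, c, e, j}
Tree: B1–B2, B1–B3, B2–B4, B1–B5, B1–B6, B5–B7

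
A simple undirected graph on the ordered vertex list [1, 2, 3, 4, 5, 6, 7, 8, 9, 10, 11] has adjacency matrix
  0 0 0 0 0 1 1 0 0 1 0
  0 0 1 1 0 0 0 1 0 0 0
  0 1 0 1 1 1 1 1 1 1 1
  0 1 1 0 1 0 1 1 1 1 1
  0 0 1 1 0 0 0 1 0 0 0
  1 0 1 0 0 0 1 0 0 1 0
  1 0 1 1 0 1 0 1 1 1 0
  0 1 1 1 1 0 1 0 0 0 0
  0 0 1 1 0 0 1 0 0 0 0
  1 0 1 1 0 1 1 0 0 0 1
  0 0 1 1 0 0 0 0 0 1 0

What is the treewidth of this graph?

3

A width-3 tree decomposition is:
Bags: B1 = {3, 4, 7, 10}  B2 = {3, 6, 7, 10}  B3 = {3, 4, 7, 8}  B4 = {3, 4, 10, 11}  B5 = {3, 4, 5, 8}  B6 = {1, 6, 7, 10}  B7 = {3, 4, 7, 9}  B8 = {2, 3, 4, 8}
Tree: B1–B2, B1–B3, B1–B4, B3–B5, B2–B6, B3–B7, B5–B8
The largest bag has 4 vertices, giving width 3; this decomposition certifies tw(G) ≤ 3. Conversely, {1, 6, 7, 10} is a clique of size 4, and the vertices of any clique must share a bag in every tree decomposition; so some bag has ≥ 4 vertices and tw(G) ≥ 3. Combining the bounds, tw(G) = 3.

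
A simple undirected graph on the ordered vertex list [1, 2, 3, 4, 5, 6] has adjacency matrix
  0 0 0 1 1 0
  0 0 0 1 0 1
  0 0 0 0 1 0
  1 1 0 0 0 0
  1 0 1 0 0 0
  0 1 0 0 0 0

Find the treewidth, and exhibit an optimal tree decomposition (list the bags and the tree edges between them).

Treewidth 1.
One optimal decomposition is:
Bags: B1 = {2, 6}  B2 = {2, 4}  B3 = {1, 4}  B4 = {1, 5}  B5 = {3, 5}
Tree: B1–B2, B2–B3, B3–B4, B4–B5

The largest bag has 2 vertices, giving width 1; this decomposition certifies tw(G) ≤ 1. Any graph with an edge has treewidth ≥ 1, and G has the edge 6–2. Combining the bounds, tw(G) = 1.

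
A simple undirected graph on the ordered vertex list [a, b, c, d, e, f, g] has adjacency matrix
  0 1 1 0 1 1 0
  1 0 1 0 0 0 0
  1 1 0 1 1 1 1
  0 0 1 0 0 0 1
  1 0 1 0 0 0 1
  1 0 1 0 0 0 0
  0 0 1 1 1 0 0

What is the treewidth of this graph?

A width-2 tree decomposition is:
Bags: B1 = {c, e, g}  B2 = {a, c, e}  B3 = {a, b, c}  B4 = {a, c, f}  B5 = {c, d, g}
Tree: B1–B2, B2–B3, B2–B4, B1–B5
Each bag holds 3 vertices, so the decomposition has width 2, which upper-bounds the treewidth. For the lower bound, the 3 vertices {c, d, g} are pairwise adjacent, and any tree decomposition puts a clique entirely inside one bag — forcing width ≥ 2. The upper and lower bounds meet at 2, so that is the treewidth.

2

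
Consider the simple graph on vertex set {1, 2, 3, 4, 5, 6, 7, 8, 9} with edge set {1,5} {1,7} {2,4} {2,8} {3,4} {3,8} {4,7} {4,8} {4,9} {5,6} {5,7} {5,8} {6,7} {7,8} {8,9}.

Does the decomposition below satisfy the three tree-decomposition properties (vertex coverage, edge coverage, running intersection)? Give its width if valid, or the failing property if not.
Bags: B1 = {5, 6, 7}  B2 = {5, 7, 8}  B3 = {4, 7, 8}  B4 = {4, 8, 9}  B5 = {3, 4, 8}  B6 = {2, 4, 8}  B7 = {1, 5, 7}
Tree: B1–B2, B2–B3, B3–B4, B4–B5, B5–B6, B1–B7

Vertex coverage: the bags together contain {1, 2, 3, 4, 5, 6, 7, 8, 9}, the full vertex set. Edge coverage: each edge of G has both endpoints in at least one bag. Running intersection: for every vertex, the bags containing it form a connected subtree. All three properties hold, so this is a valid tree decomposition of width max|bag| − 1 = 2, and hence tw(G) ≤ 2.

Yes; width 2.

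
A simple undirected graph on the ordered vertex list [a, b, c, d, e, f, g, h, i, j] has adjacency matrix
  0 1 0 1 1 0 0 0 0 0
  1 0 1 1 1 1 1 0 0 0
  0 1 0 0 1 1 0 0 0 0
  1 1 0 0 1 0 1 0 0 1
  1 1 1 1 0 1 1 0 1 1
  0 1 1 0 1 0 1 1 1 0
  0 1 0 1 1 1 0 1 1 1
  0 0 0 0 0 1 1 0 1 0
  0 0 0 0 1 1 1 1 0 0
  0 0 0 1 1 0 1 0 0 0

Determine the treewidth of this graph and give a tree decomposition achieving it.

Each bag holds 4 vertices, so the decomposition has width 3, which upper-bounds the treewidth. For the lower bound, the 4 vertices {d, e, g, j} are pairwise adjacent, and any tree decomposition puts a clique entirely inside one bag — forcing width ≥ 3. Hence tw(G) = 3 exactly.

Treewidth 3.
One optimal decomposition is:
Bags: B1 = {b, e, f, g}  B2 = {b, d, e, g}  B3 = {d, e, g, j}  B4 = {e, f, g, i}  B5 = {a, b, d, e}  B6 = {f, g, h, i}  B7 = {b, c, e, f}
Tree: B1–B2, B2–B3, B1–B4, B2–B5, B4–B6, B1–B7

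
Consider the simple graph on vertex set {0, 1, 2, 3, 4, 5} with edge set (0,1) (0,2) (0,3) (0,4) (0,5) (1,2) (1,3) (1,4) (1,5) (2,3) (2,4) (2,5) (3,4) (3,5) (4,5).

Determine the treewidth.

5

A width-5 tree decomposition is:
Bags: B1 = {0, 1, 2, 3, 4, 5}
Tree: (single bag)
A single bag containing all 6 vertices is trivially a valid decomposition of width 5. On the other hand G contains the 6-clique {0, 1, 2, 3, 4, 5}. A clique must lie in a single bag of any decomposition, so no decomposition can have width below 5. Therefore the treewidth is 5.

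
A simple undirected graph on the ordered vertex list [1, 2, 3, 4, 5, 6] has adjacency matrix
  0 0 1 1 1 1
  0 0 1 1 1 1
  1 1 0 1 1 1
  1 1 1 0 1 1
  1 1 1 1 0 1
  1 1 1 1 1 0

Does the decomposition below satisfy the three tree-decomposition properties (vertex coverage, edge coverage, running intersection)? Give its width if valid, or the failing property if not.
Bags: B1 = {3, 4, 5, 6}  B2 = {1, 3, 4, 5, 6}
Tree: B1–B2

No — vertex 2 appears in no bag.

A tree decomposition must satisfy three properties: every vertex lies in some bag; for every edge, both endpoints lie together in some bag; and for every vertex, the bags containing it form a connected subtree. Here vertex 2 appears in no bag, so the decomposition is invalid.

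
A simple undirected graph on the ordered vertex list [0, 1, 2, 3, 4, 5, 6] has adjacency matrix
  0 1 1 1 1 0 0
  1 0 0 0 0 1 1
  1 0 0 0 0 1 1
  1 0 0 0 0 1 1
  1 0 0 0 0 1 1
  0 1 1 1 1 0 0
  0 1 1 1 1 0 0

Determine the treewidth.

A width-3 tree decomposition is:
Bags: B1 = {0, 4, 5, 6}  B2 = {0, 3, 5, 6}  B3 = {0, 2, 5, 6}  B4 = {0, 1, 5, 6}
Tree: B1–B2, B2–B3, B3–B4
Each bag holds 4 vertices, so the decomposition has width 3, which upper-bounds the treewidth. For the lower bound: the 4 vertex sets {0,4}, {3,5}, {6}, {2} are disjoint, each induces a connected subgraph, and every pair is joined by at least one edge of G. Contracting each set to a single vertex therefore yields K_{4} as a minor, and since treewidth is minor-monotone, tw(G) ≥ tw(K_{4}) = 3. Combining the bounds, tw(G) = 3.

3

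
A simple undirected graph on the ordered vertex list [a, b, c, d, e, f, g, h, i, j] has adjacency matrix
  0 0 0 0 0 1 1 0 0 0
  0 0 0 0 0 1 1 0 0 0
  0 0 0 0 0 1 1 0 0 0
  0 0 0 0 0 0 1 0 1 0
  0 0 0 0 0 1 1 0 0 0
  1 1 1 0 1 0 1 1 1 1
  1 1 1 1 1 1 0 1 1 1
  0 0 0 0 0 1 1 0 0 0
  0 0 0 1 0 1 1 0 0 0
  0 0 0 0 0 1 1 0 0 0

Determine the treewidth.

2

A width-2 tree decomposition is:
Bags: B1 = {f, g, i}  B2 = {f, g, h}  B3 = {c, f, g}  B4 = {f, g, j}  B5 = {a, f, g}  B6 = {b, f, g}  B7 = {d, g, i}  B8 = {e, f, g}
Tree: B1–B2, B2–B3, B3–B4, B4–B5, B4–B6, B1–B7, B2–B8
The largest bag has 3 vertices, giving width 2; this decomposition certifies tw(G) ≤ 2. For the lower bound, the 3 vertices {d, g, i} are pairwise adjacent, and any tree decomposition puts a clique entirely inside one bag — forcing width ≥ 2. The upper and lower bounds meet at 2, so that is the treewidth.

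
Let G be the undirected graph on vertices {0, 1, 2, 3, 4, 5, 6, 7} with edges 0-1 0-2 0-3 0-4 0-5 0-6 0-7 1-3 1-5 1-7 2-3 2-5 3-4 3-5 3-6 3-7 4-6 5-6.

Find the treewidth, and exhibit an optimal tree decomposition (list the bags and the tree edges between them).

Treewidth 3.
One such decomposition:
Bags: B1 = {0, 3, 5, 6}  B2 = {0, 1, 3, 5}  B3 = {0, 2, 3, 5}  B4 = {0, 3, 4, 6}  B5 = {0, 1, 3, 7}
Tree: B1–B2, B1–B3, B1–B4, B2–B5

Each bag holds 4 vertices, so the decomposition has width 3, which upper-bounds the treewidth. For the lower bound, the 4 vertices {0, 3, 4, 6} are pairwise adjacent, and any tree decomposition puts a clique entirely inside one bag — forcing width ≥ 3. Combining the bounds, tw(G) = 3.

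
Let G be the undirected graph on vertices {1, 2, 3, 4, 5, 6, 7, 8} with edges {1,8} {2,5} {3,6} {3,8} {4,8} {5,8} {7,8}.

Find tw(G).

1

A width-1 tree decomposition is:
Bags: B1 = {3, 8}  B2 = {7, 8}  B3 = {1, 8}  B4 = {4, 8}  B5 = {5, 8}  B6 = {3, 6}  B7 = {2, 5}
Tree: B1–B2, B2–B3, B1–B4, B2–B5, B1–B6, B5–B7
The largest bag has 2 vertices, giving width 1; this decomposition certifies tw(G) ≤ 1. Since G has at least one edge (e.g. 8–3), it is not an edgeless graph, so tw(G) ≥ 1. Therefore the treewidth is 1.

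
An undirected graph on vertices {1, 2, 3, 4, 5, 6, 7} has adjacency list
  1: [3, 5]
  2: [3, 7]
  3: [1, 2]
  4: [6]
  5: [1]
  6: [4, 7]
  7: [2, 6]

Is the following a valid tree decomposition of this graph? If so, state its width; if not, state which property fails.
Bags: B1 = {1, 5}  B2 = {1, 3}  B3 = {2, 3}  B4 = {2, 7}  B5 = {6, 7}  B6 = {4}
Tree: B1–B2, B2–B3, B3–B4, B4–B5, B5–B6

A tree decomposition must satisfy three properties: every vertex lies in some bag; for every edge, both endpoints lie together in some bag; and for every vertex, the bags containing it form a connected subtree. Here edge (6,4) lies in no bag, so the decomposition is invalid.

No — edge (6,4) lies in no bag.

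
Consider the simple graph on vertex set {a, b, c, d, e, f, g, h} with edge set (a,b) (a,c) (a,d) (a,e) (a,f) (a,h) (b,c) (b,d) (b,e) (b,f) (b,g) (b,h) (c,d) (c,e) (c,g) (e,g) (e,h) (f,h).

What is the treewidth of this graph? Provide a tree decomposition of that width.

Treewidth 3.
One such decomposition:
Bags: B1 = {a, b, f, h}  B2 = {a, b, e, h}  B3 = {a, b, c, e}  B4 = {b, c, e, g}  B5 = {a, b, c, d}
Tree: B1–B2, B2–B3, B3–B4, B3–B5

The largest bag has 4 vertices, giving width 3; this decomposition certifies tw(G) ≤ 3. On the other hand G contains the 4-clique {b, c, e, g}. A clique must lie in a single bag of any decomposition, so no decomposition can have width below 3. Combining the bounds, tw(G) = 3.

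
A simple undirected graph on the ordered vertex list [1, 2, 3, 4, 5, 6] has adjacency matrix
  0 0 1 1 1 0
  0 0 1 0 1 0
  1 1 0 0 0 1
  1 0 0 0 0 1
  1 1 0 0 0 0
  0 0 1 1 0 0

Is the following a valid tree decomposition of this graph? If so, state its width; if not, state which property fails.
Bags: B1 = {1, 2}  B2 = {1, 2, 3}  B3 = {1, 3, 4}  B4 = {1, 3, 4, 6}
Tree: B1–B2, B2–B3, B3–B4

No — vertex 5 appears in no bag.

A tree decomposition must satisfy three properties: every vertex lies in some bag; for every edge, both endpoints lie together in some bag; and for every vertex, the bags containing it form a connected subtree. Here vertex 5 appears in no bag, so the decomposition is invalid.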